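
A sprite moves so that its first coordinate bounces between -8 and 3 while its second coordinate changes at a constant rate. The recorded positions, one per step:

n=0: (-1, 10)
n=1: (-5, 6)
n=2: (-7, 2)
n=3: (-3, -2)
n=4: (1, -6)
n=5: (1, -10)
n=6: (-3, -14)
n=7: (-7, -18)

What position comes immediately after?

(-5, -22)

The first coordinate reflects between -8 and 3, moving 4 per step.
  step 8: -7 → -5
The second coordinate changes by -4 each step: at step 8 it is -22.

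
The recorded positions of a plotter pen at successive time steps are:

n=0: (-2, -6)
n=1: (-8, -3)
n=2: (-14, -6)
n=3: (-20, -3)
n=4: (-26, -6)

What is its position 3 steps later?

(-44, -3)

The first coordinate changes by -6 each step, so at step 7 it is -2 + 7·(-6) = -44.
The second coordinate repeats the cycle [-6, -3] with period 2; step 7 mod 2 = 1, giving -3.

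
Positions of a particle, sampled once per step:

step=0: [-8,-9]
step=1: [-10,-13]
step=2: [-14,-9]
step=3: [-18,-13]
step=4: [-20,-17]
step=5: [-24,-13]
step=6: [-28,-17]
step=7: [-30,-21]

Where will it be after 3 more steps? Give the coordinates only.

Step-to-step displacements: [-2,-4], [-4,+4], [-4,-4], [-2,-4], [-4,+4], [-4,-4], [-2,-4] — a repeating cycle of length 3.
step 8: apply [-4,+4] → [-34,-17]
step 9: apply [-4,-4] → [-38,-21]
step 10: apply [-2,-4] → [-40,-25]

[-40,-25]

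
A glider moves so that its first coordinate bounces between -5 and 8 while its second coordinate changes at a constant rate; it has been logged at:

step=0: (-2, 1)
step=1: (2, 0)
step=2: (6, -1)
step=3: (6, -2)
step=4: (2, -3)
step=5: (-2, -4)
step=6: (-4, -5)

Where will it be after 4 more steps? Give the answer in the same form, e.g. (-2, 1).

(4, -9)

The first coordinate reflects between -5 and 8, moving 4 per step.
  step 7: -4 → 0
  step 8: 0 → 4
  step 9: 4 → 8
  step 10: 8 → 4
The second coordinate changes by -1 each step: at step 10 it is -9.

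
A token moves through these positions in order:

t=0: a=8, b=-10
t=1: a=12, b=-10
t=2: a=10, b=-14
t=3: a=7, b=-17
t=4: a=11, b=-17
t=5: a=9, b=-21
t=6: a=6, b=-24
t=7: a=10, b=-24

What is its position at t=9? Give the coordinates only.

Step-to-step displacements: (+4, +0), (-2, -4), (-3, -3), (+4, +0), (-2, -4), (-3, -3), (+4, +0) — a repeating cycle of length 3.
step 8: apply (-2, -4) → a=8, b=-28
step 9: apply (-3, -3) → a=5, b=-31

a=5, b=-31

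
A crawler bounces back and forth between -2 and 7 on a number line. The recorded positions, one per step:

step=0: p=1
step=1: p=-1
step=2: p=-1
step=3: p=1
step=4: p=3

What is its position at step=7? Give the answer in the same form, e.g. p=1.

p=5

The value reflects between -2 and 7, moving 2 per step.
  step 5: 3 → 5
  step 6: 5 → 7
  step 7: 7 → 5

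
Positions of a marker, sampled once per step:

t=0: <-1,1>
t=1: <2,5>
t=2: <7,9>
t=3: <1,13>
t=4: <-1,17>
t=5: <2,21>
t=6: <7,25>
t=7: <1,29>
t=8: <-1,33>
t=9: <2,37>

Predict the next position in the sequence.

First: cycles through -1, 2, 7, 1 every 4 steps. Step 10 lands at position 2 of the cycle → 7.
Second: linear, +4 per step → 41 at step 10.

<7,41>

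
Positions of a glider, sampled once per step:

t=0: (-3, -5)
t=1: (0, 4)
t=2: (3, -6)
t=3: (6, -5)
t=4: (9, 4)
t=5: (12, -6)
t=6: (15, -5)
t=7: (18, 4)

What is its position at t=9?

(24, -5)

The first coordinate changes by +3 each step, so at step 9 it is -3 + 9·(3) = 24.
The second coordinate repeats the cycle [-5, 4, -6] with period 3; step 9 mod 3 = 0, giving -5.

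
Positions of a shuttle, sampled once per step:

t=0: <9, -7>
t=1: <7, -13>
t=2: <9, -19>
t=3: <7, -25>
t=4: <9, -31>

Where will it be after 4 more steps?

First: cycles through 9, 7 every 2 steps. Step 8 lands at position 0 of the cycle → 9.
Second: linear, -6 per step → -55 at step 8.

<9, -55>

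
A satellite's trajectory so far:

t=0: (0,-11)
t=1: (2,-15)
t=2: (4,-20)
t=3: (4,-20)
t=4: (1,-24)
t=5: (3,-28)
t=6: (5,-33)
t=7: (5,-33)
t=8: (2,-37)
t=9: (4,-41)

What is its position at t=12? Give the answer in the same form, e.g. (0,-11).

Differencing gives (+2,-4), (+2,-5), (+0,+0), (-3,-4), (+2,-4), (+2,-5), (+0,+0), (-3,-4), (+2,-4). This is the pattern (+2,-4), (+2,-5), (+0,+0), (-3,-4) repeated.
step 10: apply (+2,-5) → (6,-46)
step 11: apply (+0,+0) → (6,-46)
step 12: apply (-3,-4) → (3,-50)

(3,-50)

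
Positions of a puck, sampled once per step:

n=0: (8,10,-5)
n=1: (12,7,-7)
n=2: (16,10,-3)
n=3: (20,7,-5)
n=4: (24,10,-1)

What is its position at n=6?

Step-to-step displacements: (+4,-3,-2), (+4,+3,+4), (+4,-3,-2), (+4,+3,+4) — a repeating cycle of length 2.
step 5: apply (+4,-3,-2) → (28,7,-3)
step 6: apply (+4,+3,+4) → (32,10,1)

(32,10,1)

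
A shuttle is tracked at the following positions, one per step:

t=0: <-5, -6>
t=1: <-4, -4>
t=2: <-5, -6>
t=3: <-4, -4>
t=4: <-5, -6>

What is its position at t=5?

<-4, -4>

Step-to-step displacements: <+1, +2>, <-1, -2>, <+1, +2>, <-1, -2>; each is -1× the previous.
step 5: <-5, -6> + <+1, +2> → <-4, -4>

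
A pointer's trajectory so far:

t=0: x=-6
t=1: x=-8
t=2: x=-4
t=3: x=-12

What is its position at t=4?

Step-to-step displacements: -2, +4, -8; each is -2× the previous.
step 4: -12 + 16 → x=4

x=4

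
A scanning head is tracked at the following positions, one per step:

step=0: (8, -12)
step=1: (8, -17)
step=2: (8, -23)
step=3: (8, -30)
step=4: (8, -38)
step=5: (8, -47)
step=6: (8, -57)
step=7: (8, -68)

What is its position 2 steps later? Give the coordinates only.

First differences are (+0, -5), (+0, -6), (+0, -7), (+0, -8), (+0, -9), (+0, -10), (+0, -11); their common second difference is (+0, -1) (constant acceleration).
step 8: (8, -68) + (+0, -12) → (8, -80)
step 9: (8, -80) + (+0, -13) → (8, -93)

(8, -93)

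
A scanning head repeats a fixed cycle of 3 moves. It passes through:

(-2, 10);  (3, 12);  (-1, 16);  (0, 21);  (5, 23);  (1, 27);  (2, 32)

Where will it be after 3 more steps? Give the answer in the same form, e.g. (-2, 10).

Differencing gives (+5, +2), (-4, +4), (+1, +5), (+5, +2), (-4, +4), (+1, +5). This is the pattern (+5, +2), (-4, +4), (+1, +5) repeated.
step 7: apply (+5, +2) → (7, 34)
step 8: apply (-4, +4) → (3, 38)
step 9: apply (+1, +5) → (4, 43)

(4, 43)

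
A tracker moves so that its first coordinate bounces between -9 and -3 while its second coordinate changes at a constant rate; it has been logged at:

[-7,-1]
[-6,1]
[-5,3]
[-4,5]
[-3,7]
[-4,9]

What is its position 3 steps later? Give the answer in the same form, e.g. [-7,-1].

The first coordinate reflects between -9 and -3, moving 1 per step.
  step 6: -4 → -5
  step 7: -5 → -6
  step 8: -6 → -7
The second coordinate changes by +2 each step: at step 8 it is 15.

[-7,15]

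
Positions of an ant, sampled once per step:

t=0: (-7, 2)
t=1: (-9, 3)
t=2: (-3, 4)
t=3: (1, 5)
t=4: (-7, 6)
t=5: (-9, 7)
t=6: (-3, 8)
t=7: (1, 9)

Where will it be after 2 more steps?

First: cycles through -7, -9, -3, 1 every 4 steps. Step 9 lands at position 1 of the cycle → -9.
Second: linear, +1 per step → 11 at step 9.

(-9, 11)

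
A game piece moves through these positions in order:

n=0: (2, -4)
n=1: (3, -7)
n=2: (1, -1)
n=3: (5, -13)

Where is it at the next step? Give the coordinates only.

Step-to-step displacements: (+1, -3), (-2, +6), (+4, -12); each is -2× the previous.
step 4: (5, -13) + (-8, +24) → (-3, 11)

(-3, 11)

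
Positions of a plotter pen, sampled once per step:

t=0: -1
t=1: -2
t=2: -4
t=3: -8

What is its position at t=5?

-32

Consecutive displacements -1, -2, -4 scale by a factor of 2 each step.
step 4: -8 − 8 → -16
step 5: -16 − 16 → -32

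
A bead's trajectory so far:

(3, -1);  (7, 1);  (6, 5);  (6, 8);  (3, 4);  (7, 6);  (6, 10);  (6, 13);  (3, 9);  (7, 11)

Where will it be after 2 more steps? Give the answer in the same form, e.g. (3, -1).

(6, 18)

Step-to-step displacements: (+4, +2), (-1, +4), (+0, +3), (-3, -4), (+4, +2), (-1, +4), (+0, +3), (-3, -4), (+4, +2) — a repeating cycle of length 4.
step 10: apply (-1, +4) → (6, 15)
step 11: apply (+0, +3) → (6, 18)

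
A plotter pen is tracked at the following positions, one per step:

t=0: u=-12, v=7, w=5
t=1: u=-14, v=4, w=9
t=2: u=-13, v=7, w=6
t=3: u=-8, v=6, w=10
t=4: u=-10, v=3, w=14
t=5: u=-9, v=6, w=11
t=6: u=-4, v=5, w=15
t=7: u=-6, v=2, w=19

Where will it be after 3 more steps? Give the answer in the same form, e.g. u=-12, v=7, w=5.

Differencing gives (-2, -3, +4), (+1, +3, -3), (+5, -1, +4), (-2, -3, +4), (+1, +3, -3), (+5, -1, +4), (-2, -3, +4). This is the pattern (-2, -3, +4), (+1, +3, -3), (+5, -1, +4) repeated.
step 8: apply (+1, +3, -3) → u=-5, v=5, w=16
step 9: apply (+5, -1, +4) → u=0, v=4, w=20
step 10: apply (-2, -3, +4) → u=-2, v=1, w=24

u=-2, v=1, w=24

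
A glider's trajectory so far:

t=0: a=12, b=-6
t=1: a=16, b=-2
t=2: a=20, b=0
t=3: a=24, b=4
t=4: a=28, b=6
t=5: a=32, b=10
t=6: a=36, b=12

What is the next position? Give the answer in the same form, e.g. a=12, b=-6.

The moves between consecutive positions are (+4, +4), (+4, +2), (+4, +4), (+4, +2), (+4, +4), (+4, +2); they repeat the 2-cycle [(+4, +4), (+4, +2)].
step 7: apply (+4, +4) → a=40, b=16

a=40, b=16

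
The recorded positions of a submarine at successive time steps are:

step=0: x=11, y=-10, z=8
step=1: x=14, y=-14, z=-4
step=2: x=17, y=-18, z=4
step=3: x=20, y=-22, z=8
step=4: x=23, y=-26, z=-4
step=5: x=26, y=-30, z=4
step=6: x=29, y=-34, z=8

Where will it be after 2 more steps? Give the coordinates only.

x=35, y=-42, z=4

The x coordinate changes by +3 each step, so at step 8 it is 11 + 8·(3) = 35.
The y coordinate changes by -4 each step, so at step 8 it is -10 + 8·(-4) = -42.
The z coordinate repeats the cycle [8, -4, 4] with period 3; step 8 mod 3 = 2, giving 4.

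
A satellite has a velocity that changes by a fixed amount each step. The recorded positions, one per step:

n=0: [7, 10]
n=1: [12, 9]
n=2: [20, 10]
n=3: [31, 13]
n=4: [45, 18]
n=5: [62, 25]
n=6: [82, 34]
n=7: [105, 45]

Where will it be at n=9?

Successive displacements: [+5, -1], [+8, +1], [+11, +3], [+14, +5], [+17, +7], [+20, +9], [+23, +11] — each changes by [+3, +2].
step 8: [105, 45] + [+26, +13] → [131, 58]
step 9: [131, 58] + [+29, +15] → [160, 73]

[160, 73]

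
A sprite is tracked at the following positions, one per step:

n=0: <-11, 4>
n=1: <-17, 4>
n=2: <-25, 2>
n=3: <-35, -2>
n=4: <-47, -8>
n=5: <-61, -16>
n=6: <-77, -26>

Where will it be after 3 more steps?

<-137, -68>

Successive displacements: <-6, +0>, <-8, -2>, <-10, -4>, <-12, -6>, <-14, -8>, <-16, -10> — each changes by <-2, -2>.
step 7: <-77, -26> + <-18, -12> → <-95, -38>
step 8: <-95, -38> + <-20, -14> → <-115, -52>
step 9: <-115, -52> + <-22, -16> → <-137, -68>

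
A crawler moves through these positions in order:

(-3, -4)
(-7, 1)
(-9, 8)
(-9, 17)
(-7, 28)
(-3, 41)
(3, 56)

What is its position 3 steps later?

Successive displacements: (-4, +5), (-2, +7), (+0, +9), (+2, +11), (+4, +13), (+6, +15) — each changes by (+2, +2).
step 7: (3, 56) + (+8, +17) → (11, 73)
step 8: (11, 73) + (+10, +19) → (21, 92)
step 9: (21, 92) + (+12, +21) → (33, 113)

(33, 113)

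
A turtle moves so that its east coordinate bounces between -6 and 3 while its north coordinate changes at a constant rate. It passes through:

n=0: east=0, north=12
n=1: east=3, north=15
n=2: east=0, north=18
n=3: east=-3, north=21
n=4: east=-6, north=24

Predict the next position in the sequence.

east=-3, north=27

The east coordinate reflects between -6 and 3, moving 3 per step.
  step 5: -6 → -3
The north coordinate changes by +3 each step: at step 5 it is 27.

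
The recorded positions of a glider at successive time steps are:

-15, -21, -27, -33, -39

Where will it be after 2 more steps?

The position changes by -6 every step.
step 5: -39 − 6 → -45
step 6: -45 − 6 → -51

-51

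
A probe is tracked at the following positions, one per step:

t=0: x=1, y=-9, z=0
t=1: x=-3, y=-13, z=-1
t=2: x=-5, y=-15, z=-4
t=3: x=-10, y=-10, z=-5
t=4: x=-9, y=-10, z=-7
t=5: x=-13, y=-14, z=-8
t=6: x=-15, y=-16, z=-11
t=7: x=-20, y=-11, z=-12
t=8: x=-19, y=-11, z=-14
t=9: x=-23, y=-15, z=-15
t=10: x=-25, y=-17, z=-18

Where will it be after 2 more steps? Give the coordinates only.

The moves between consecutive positions are (-4, -4, -1), (-2, -2, -3), (-5, +5, -1), (+1, +0, -2), (-4, -4, -1), (-2, -2, -3), (-5, +5, -1), (+1, +0, -2), (-4, -4, -1), (-2, -2, -3); they repeat the 4-cycle [(-4, -4, -1), (-2, -2, -3), (-5, +5, -1), (+1, +0, -2)].
step 11: apply (-5, +5, -1) → x=-30, y=-12, z=-19
step 12: apply (+1, +0, -2) → x=-29, y=-12, z=-21

x=-29, y=-12, z=-21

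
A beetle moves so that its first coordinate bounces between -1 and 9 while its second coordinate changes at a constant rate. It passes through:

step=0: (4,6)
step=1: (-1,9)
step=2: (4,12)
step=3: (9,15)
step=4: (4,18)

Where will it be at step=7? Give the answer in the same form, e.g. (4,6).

The first coordinate travels 5 per step and bounces off the walls at -1 and 9.
  step 5: 4 → -1
  step 6: -1 → 4
  step 7: 4 → 9
The second coordinate changes by +3 each step: at step 7 it is 27.

(9,27)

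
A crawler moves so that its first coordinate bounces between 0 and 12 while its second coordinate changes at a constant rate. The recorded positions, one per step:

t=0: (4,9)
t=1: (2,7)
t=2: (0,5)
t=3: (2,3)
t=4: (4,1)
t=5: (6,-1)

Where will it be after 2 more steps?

The first coordinate travels 2 per step and bounces off the walls at 0 and 12.
  step 6: 6 → 8
  step 7: 8 → 10
The second coordinate changes by -2 each step: at step 7 it is -5.

(10,-5)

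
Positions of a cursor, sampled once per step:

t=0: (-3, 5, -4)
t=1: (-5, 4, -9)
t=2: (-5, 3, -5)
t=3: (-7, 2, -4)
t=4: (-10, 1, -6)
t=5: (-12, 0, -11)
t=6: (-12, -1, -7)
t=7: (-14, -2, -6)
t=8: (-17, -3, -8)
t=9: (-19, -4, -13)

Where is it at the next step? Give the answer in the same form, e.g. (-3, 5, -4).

Differencing gives (-2, -1, -5), (+0, -1, +4), (-2, -1, +1), (-3, -1, -2), (-2, -1, -5), (+0, -1, +4), (-2, -1, +1), (-3, -1, -2), (-2, -1, -5). This is the pattern (-2, -1, -5), (+0, -1, +4), (-2, -1, +1), (-3, -1, -2) repeated.
step 10: apply (+0, -1, +4) → (-19, -5, -9)

(-19, -5, -9)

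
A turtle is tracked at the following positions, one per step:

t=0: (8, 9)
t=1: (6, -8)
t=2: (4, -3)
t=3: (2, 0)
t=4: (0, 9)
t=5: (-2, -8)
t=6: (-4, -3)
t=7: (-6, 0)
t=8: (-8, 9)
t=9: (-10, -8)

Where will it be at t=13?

The first coordinate changes by -2 each step, so at step 13 it is 8 + 13·(-2) = -18.
The second coordinate repeats the cycle [9, -8, -3, 0] with period 4; step 13 mod 4 = 1, giving -8.

(-18, -8)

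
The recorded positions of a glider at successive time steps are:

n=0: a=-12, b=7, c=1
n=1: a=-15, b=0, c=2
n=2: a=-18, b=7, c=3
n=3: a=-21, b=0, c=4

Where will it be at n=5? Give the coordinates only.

a=-27, b=0, c=6

A: linear, -3 per step → -27 at step 5.
B: cycles through 7, 0 every 2 steps. Step 5 lands at position 1 of the cycle → 0.
C: linear, +1 per step → 6 at step 5.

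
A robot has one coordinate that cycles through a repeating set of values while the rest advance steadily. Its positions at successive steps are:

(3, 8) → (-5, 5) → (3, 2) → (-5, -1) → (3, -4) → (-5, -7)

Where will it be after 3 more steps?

The first coordinate repeats the cycle [3, -5] with period 2; step 8 mod 2 = 0, giving 3.
The second coordinate changes by -3 each step, so at step 8 it is 8 + 8·(-3) = -16.

(3, -16)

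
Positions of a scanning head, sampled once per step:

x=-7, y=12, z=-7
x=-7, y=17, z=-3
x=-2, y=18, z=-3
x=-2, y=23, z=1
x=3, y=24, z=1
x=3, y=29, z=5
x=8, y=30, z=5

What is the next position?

x=8, y=35, z=9

The moves between consecutive positions are (+0, +5, +4), (+5, +1, +0), (+0, +5, +4), (+5, +1, +0), (+0, +5, +4), (+5, +1, +0); they repeat the 2-cycle [(+0, +5, +4), (+5, +1, +0)].
step 7: apply (+0, +5, +4) → x=8, y=35, z=9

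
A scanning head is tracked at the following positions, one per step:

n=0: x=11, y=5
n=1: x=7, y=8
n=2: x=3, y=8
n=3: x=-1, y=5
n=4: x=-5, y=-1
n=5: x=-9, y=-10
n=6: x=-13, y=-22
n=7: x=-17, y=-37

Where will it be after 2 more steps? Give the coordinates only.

First differences are (-4, +3), (-4, +0), (-4, -3), (-4, -6), (-4, -9), (-4, -12), (-4, -15); their common second difference is (+0, -3) (constant acceleration).
step 8: x=-17, y=-37 + (-4, -18) → x=-21, y=-55
step 9: x=-21, y=-55 + (-4, -21) → x=-25, y=-76

x=-25, y=-76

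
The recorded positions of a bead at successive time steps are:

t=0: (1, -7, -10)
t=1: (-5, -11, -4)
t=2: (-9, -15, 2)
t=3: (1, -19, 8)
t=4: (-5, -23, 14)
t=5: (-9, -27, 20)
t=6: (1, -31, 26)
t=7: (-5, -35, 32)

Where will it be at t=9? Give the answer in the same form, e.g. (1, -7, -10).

(1, -43, 44)

First: cycles through 1, -5, -9 every 3 steps. Step 9 lands at position 0 of the cycle → 1.
Second: linear, -4 per step → -43 at step 9.
Third: linear, +6 per step → 44 at step 9.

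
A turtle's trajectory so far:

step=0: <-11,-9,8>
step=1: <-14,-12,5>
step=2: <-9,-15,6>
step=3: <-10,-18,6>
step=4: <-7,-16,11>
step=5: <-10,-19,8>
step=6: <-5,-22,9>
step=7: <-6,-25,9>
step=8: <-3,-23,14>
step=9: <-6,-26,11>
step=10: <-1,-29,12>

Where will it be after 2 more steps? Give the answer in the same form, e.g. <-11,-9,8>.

<1,-30,17>

Step-to-step displacements: <-3,-3,-3>, <+5,-3,+1>, <-1,-3,+0>, <+3,+2,+5>, <-3,-3,-3>, <+5,-3,+1>, <-1,-3,+0>, <+3,+2,+5>, <-3,-3,-3>, <+5,-3,+1> — a repeating cycle of length 4.
step 11: apply <-1,-3,+0> → <-2,-32,12>
step 12: apply <+3,+2,+5> → <1,-30,17>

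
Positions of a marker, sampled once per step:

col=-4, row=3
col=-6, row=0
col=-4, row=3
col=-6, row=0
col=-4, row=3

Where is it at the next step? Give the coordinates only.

Consecutive displacements (-2, -3), (+2, +3), (-2, -3), (+2, +3) scale by a factor of -1 each step.
step 5: col=-4, row=3 + (-2, -3) → col=-6, row=0

col=-6, row=0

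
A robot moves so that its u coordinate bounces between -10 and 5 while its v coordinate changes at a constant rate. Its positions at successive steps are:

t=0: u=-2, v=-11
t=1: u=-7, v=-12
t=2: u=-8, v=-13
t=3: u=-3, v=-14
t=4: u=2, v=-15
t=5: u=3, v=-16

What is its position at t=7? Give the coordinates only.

u=-7, v=-18

The u coordinate travels 5 per step and bounces off the walls at -10 and 5.
  step 6: 3 → -2
  step 7: -2 → -7
The v coordinate changes by -1 each step: at step 7 it is -18.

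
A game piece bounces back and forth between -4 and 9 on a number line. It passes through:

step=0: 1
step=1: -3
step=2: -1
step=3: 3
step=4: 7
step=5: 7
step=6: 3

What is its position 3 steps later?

The value travels 4 per step and bounces off the walls at -4 and 9.
  step 7: 3 → -1
  step 8: -1 → -3
  step 9: -3 → 1

1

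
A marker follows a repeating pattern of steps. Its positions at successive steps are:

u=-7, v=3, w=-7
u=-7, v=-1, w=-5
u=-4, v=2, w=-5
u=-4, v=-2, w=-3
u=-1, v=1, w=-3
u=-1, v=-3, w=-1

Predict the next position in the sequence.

u=2, v=0, w=-1

The moves between consecutive positions are (+0, -4, +2), (+3, +3, +0), (+0, -4, +2), (+3, +3, +0), (+0, -4, +2); they repeat the 2-cycle [(+0, -4, +2), (+3, +3, +0)].
step 6: apply (+3, +3, +0) → u=2, v=0, w=-1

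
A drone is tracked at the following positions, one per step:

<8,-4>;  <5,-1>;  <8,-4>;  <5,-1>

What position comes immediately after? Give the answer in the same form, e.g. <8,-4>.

<8,-4>

The jumps are <-3,+3>, <+3,-3>, <-3,+3> — a geometric progression with ratio -1.
step 4: <5,-1> + <+3,-3> → <8,-4>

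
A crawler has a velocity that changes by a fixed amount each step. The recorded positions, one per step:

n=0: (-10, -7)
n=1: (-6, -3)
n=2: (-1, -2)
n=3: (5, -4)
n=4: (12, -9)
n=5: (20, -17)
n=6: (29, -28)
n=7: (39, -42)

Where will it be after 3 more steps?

(75, -102)

Successive displacements: (+4, +4), (+5, +1), (+6, -2), (+7, -5), (+8, -8), (+9, -11), (+10, -14) — each changes by (+1, -3).
step 8: (39, -42) + (+11, -17) → (50, -59)
step 9: (50, -59) + (+12, -20) → (62, -79)
step 10: (62, -79) + (+13, -23) → (75, -102)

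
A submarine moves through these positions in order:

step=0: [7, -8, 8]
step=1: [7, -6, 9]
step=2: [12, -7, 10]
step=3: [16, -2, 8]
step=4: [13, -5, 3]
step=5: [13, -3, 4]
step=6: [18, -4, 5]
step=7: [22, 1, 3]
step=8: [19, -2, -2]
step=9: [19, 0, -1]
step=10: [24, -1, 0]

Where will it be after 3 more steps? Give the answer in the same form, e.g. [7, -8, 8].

[25, 3, -6]

Differencing gives [+0, +2, +1], [+5, -1, +1], [+4, +5, -2], [-3, -3, -5], [+0, +2, +1], [+5, -1, +1], [+4, +5, -2], [-3, -3, -5], [+0, +2, +1], [+5, -1, +1]. This is the pattern [+0, +2, +1], [+5, -1, +1], [+4, +5, -2], [-3, -3, -5] repeated.
step 11: apply [+4, +5, -2] → [28, 4, -2]
step 12: apply [-3, -3, -5] → [25, 1, -7]
step 13: apply [+0, +2, +1] → [25, 3, -6]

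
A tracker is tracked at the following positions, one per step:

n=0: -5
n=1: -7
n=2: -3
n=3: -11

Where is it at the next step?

Step-to-step displacements: -2, +4, -8; each is -2× the previous.
step 4: -11 + 16 → 5

5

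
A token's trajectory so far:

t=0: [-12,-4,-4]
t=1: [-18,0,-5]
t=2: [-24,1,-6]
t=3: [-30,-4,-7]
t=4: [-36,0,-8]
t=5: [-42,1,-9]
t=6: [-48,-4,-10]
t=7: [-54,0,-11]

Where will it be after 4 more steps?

[-78,1,-15]

The first coordinate changes by -6 each step, so at step 11 it is -12 + 11·(-6) = -78.
The second coordinate repeats the cycle [-4, 0, 1] with period 3; step 11 mod 3 = 2, giving 1.
The third coordinate changes by -1 each step, so at step 11 it is -4 + 11·(-1) = -15.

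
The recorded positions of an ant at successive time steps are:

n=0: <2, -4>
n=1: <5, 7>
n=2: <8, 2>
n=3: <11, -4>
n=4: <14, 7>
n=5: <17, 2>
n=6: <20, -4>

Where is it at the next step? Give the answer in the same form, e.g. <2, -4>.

The first coordinate changes by +3 each step, so at step 7 it is 2 + 7·(3) = 23.
The second coordinate repeats the cycle [-4, 7, 2] with period 3; step 7 mod 3 = 1, giving 7.

<23, 7>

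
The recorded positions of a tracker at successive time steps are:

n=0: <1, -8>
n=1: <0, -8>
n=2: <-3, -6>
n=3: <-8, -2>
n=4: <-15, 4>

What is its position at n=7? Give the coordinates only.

<-48, 34>

Taking differences between consecutive positions: <-1, +0>, <-3, +2>, <-5, +4>, <-7, +6>. These grow by <-2, +2> each step.
step 5: <-15, 4> + <-9, +8> → <-24, 12>
step 6: <-24, 12> + <-11, +10> → <-35, 22>
step 7: <-35, 22> + <-13, +12> → <-48, 34>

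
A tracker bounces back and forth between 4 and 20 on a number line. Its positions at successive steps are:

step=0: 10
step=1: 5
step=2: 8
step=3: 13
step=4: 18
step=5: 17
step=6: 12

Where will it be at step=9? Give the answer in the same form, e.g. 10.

11

The value reflects between 4 and 20, moving 5 per step.
  step 7: 12 → 7
  step 8: 7 → 6
  step 9: 6 → 11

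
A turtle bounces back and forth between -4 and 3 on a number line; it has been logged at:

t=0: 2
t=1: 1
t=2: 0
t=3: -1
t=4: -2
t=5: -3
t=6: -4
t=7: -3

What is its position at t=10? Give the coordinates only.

The value reflects between -4 and 3, moving 1 per step.
  step 8: -3 → -2
  step 9: -2 → -1
  step 10: -1 → 0

0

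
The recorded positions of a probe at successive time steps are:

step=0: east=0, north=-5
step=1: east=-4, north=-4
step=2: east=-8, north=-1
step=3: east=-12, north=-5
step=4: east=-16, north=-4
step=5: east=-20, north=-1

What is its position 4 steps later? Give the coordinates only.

east=-36, north=-5

East: linear, -4 per step → -36 at step 9.
North: cycles through -5, -4, -1 every 3 steps. Step 9 lands at position 0 of the cycle → -5.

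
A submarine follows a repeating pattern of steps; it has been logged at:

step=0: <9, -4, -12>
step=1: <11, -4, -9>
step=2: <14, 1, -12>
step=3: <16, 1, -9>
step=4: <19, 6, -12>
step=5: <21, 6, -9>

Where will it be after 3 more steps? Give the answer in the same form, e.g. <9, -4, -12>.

<29, 16, -12>

Step-to-step displacements: <+2, +0, +3>, <+3, +5, -3>, <+2, +0, +3>, <+3, +5, -3>, <+2, +0, +3> — a repeating cycle of length 2.
step 6: apply <+3, +5, -3> → <24, 11, -12>
step 7: apply <+2, +0, +3> → <26, 11, -9>
step 8: apply <+3, +5, -3> → <29, 16, -12>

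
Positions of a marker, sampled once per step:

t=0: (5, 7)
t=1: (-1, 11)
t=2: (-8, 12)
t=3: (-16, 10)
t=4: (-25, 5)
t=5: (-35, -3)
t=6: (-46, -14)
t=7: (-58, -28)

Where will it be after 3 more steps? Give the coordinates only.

First differences are (-6, +4), (-7, +1), (-8, -2), (-9, -5), (-10, -8), (-11, -11), (-12, -14); their common second difference is (-1, -3) (constant acceleration).
step 8: (-58, -28) + (-13, -17) → (-71, -45)
step 9: (-71, -45) + (-14, -20) → (-85, -65)
step 10: (-85, -65) + (-15, -23) → (-100, -88)

(-100, -88)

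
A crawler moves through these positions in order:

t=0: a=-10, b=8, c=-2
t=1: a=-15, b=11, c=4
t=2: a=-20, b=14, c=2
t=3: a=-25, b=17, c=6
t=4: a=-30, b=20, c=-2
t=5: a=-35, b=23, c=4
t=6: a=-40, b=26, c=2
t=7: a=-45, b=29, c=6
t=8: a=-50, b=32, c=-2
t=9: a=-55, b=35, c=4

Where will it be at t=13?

a=-75, b=47, c=4

A: linear, -5 per step → -75 at step 13.
B: linear, +3 per step → 47 at step 13.
C: cycles through -2, 4, 2, 6 every 4 steps. Step 13 lands at position 1 of the cycle → 4.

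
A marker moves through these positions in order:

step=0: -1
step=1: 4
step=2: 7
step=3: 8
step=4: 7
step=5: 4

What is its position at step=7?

-8

Taking differences between consecutive positions: +5, +3, +1, -1, -3. These grow by -2 each step.
step 6: 4 − 5 → -1
step 7: -1 − 7 → -8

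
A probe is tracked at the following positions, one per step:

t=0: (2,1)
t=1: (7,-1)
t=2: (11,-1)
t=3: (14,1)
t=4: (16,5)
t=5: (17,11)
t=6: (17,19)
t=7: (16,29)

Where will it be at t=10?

Taking differences between consecutive positions: (+5,-2), (+4,+0), (+3,+2), (+2,+4), (+1,+6), (+0,+8), (-1,+10). These grow by (-1,+2) each step.
step 8: (16,29) + (-2,+12) → (14,41)
step 9: (14,41) + (-3,+14) → (11,55)
step 10: (11,55) + (-4,+16) → (7,71)

(7,71)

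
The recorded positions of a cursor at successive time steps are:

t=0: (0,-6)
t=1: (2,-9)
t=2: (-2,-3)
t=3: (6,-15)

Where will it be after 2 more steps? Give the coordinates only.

Consecutive displacements (+2,-3), (-4,+6), (+8,-12) scale by a factor of -2 each step.
step 4: (6,-15) + (-16,+24) → (-10,9)
step 5: (-10,9) + (+32,-48) → (22,-39)

(22,-39)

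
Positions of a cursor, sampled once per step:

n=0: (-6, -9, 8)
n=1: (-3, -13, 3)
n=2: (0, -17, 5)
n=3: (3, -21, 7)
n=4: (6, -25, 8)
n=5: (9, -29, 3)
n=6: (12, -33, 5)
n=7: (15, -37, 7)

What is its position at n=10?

(24, -49, 5)

First: linear, +3 per step → 24 at step 10.
Second: linear, -4 per step → -49 at step 10.
Third: cycles through 8, 3, 5, 7 every 4 steps. Step 10 lands at position 2 of the cycle → 5.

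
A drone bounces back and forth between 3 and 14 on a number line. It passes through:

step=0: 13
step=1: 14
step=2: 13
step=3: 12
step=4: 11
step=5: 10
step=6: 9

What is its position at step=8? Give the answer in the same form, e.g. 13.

The value reflects between 3 and 14, moving 1 per step.
  step 7: 9 → 8
  step 8: 8 → 7

7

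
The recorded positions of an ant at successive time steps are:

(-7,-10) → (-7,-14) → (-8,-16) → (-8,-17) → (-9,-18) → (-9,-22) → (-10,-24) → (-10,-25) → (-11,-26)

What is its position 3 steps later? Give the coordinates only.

Differencing gives (+0,-4), (-1,-2), (+0,-1), (-1,-1), (+0,-4), (-1,-2), (+0,-1), (-1,-1). This is the pattern (+0,-4), (-1,-2), (+0,-1), (-1,-1) repeated.
step 9: apply (+0,-4) → (-11,-30)
step 10: apply (-1,-2) → (-12,-32)
step 11: apply (+0,-1) → (-12,-33)

(-12,-33)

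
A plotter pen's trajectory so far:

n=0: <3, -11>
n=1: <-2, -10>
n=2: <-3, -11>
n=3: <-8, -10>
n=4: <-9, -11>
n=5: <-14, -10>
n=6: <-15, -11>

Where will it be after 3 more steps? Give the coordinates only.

<-26, -10>

Differencing gives <-5, +1>, <-1, -1>, <-5, +1>, <-1, -1>, <-5, +1>, <-1, -1>. This is the pattern <-5, +1>, <-1, -1> repeated.
step 7: apply <-5, +1> → <-20, -10>
step 8: apply <-1, -1> → <-21, -11>
step 9: apply <-5, +1> → <-26, -10>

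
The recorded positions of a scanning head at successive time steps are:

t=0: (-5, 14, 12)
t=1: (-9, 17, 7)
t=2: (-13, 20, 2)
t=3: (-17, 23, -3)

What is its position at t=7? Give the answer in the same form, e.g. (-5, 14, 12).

Constant displacement of (-4, +3, -5) per step.
step 4: (-17, 23, -3) + (-4, +3, -5) → (-21, 26, -8)
step 5: (-21, 26, -8) + (-4, +3, -5) → (-25, 29, -13)
step 6: (-25, 29, -13) + (-4, +3, -5) → (-29, 32, -18)
step 7: (-29, 32, -18) + (-4, +3, -5) → (-33, 35, -23)

(-33, 35, -23)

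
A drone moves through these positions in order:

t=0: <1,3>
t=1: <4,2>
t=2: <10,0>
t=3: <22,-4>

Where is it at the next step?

<46,-12>

Step-to-step displacements: <+3,-1>, <+6,-2>, <+12,-4>; each is 2× the previous.
step 4: <22,-4> + <+24,-8> → <46,-12>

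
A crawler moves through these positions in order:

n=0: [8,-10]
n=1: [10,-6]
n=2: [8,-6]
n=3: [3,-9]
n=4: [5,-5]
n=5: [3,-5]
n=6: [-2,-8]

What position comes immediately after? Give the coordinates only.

[0,-4]

Differencing gives [+2,+4], [-2,+0], [-5,-3], [+2,+4], [-2,+0], [-5,-3]. This is the pattern [+2,+4], [-2,+0], [-5,-3] repeated.
step 7: apply [+2,+4] → [0,-4]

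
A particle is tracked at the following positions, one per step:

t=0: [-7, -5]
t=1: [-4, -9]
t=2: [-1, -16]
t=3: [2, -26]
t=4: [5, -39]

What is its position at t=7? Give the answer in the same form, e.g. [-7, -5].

First differences are [+3, -4], [+3, -7], [+3, -10], [+3, -13]; their common second difference is [+0, -3] (constant acceleration).
step 5: [5, -39] + [+3, -16] → [8, -55]
step 6: [8, -55] + [+3, -19] → [11, -74]
step 7: [11, -74] + [+3, -22] → [14, -96]

[14, -96]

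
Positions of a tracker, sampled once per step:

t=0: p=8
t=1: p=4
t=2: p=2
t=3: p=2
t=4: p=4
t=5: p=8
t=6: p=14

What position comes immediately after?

p=22

Taking differences between consecutive positions: -4, -2, +0, +2, +4, +6. These grow by +2 each step.
step 7: 14 + 8 → p=22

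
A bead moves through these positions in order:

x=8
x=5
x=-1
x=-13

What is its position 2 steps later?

Consecutive displacements -3, -6, -12 scale by a factor of 2 each step.
step 4: -13 − 24 → x=-37
step 5: -37 − 48 → x=-85

x=-85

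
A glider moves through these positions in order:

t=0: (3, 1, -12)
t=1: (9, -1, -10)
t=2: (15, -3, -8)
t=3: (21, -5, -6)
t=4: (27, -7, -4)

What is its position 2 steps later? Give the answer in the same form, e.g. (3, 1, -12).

The position changes by (+6, -2, +2) every step.
step 5: (27, -7, -4) + (+6, -2, +2) → (33, -9, -2)
step 6: (33, -9, -2) + (+6, -2, +2) → (39, -11, 0)

(39, -11, 0)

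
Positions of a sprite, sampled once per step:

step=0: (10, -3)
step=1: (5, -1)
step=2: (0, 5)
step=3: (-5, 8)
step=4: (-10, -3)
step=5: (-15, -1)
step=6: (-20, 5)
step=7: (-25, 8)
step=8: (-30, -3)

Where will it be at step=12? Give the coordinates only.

(-50, -3)

The first coordinate changes by -5 each step, so at step 12 it is 10 + 12·(-5) = -50.
The second coordinate repeats the cycle [-3, -1, 5, 8] with period 4; step 12 mod 4 = 0, giving -3.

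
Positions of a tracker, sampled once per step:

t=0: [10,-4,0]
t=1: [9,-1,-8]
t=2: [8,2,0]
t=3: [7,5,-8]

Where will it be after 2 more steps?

[5,11,-8]

First: linear, -1 per step → 5 at step 5.
Second: linear, +3 per step → 11 at step 5.
Third: cycles through 0, -8 every 2 steps. Step 5 lands at position 1 of the cycle → -8.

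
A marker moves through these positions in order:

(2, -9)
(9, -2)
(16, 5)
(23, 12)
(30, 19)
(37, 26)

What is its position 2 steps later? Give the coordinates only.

(51, 40)

Each step adds (+7, +7) to the position.
step 6: (37, 26) + (+7, +7) → (44, 33)
step 7: (44, 33) + (+7, +7) → (51, 40)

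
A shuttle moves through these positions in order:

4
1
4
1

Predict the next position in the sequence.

4

Step-to-step displacements: -3, +3, -3; each is -1× the previous.
step 4: 1 + 3 → 4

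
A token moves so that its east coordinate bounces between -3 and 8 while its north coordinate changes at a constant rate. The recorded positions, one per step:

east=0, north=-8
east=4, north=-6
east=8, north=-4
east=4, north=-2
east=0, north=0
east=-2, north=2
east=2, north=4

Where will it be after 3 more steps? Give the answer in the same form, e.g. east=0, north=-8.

east=2, north=10

The east coordinate travels 4 per step and bounces off the walls at -3 and 8.
  step 7: 2 → 6
  step 8: 6 → 6
  step 9: 6 → 2
The north coordinate changes by +2 each step: at step 9 it is 10.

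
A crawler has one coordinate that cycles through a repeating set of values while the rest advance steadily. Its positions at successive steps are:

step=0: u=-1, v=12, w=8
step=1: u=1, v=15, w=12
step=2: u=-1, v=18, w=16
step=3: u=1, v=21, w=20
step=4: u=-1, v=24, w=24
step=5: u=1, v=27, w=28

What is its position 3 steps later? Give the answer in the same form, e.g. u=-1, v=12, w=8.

U: cycles through -1, 1 every 2 steps. Step 8 lands at position 0 of the cycle → -1.
V: linear, +3 per step → 36 at step 8.
W: linear, +4 per step → 40 at step 8.

u=-1, v=36, w=40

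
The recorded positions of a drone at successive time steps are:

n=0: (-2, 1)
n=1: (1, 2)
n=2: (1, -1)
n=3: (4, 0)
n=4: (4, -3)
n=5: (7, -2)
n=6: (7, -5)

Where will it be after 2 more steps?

(10, -7)

Differencing gives (+3, +1), (+0, -3), (+3, +1), (+0, -3), (+3, +1), (+0, -3). This is the pattern (+3, +1), (+0, -3) repeated.
step 7: apply (+3, +1) → (10, -4)
step 8: apply (+0, -3) → (10, -7)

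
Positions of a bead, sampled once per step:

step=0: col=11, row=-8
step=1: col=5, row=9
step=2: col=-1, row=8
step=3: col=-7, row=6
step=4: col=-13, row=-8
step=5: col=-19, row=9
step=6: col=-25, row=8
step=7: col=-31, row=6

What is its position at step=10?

col=-49, row=8

The col coordinate changes by -6 each step, so at step 10 it is 11 + 10·(-6) = -49.
The row coordinate repeats the cycle [-8, 9, 8, 6] with period 4; step 10 mod 4 = 2, giving 8.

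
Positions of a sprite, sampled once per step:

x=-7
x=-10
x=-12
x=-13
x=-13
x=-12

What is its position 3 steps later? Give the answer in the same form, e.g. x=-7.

Taking differences between consecutive positions: -3, -2, -1, +0, +1. These grow by +1 each step.
step 6: -12 + 2 → x=-10
step 7: -10 + 3 → x=-7
step 8: -7 + 4 → x=-3

x=-3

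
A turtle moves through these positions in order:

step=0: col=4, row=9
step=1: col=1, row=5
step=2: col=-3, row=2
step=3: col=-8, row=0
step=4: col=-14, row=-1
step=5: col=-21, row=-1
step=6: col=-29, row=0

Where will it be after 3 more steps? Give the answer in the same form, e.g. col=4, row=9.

Successive displacements: (-3, -4), (-4, -3), (-5, -2), (-6, -1), (-7, +0), (-8, +1) — each changes by (-1, +1).
step 7: col=-29, row=0 + (-9, +2) → col=-38, row=2
step 8: col=-38, row=2 + (-10, +3) → col=-48, row=5
step 9: col=-48, row=5 + (-11, +4) → col=-59, row=9

col=-59, row=9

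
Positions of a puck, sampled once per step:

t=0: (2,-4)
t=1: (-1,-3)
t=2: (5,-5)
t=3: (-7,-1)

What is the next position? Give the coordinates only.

Step-to-step displacements: (-3,+1), (+6,-2), (-12,+4); each is -2× the previous.
step 4: (-7,-1) + (+24,-8) → (17,-9)

(17,-9)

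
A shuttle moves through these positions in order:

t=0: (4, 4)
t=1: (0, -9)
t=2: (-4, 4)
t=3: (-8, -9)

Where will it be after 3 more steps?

The first coordinate changes by -4 each step, so at step 6 it is 4 + 6·(-4) = -20.
The second coordinate repeats the cycle [4, -9] with period 2; step 6 mod 2 = 0, giving 4.

(-20, 4)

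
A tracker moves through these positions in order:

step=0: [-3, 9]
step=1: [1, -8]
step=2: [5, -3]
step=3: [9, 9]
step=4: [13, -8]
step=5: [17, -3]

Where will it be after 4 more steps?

[33, 9]

First: linear, +4 per step → 33 at step 9.
Second: cycles through 9, -8, -3 every 3 steps. Step 9 lands at position 0 of the cycle → 9.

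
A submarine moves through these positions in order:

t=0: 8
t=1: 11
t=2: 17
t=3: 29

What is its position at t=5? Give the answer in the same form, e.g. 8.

101

The jumps are +3, +6, +12 — a geometric progression with ratio 2.
step 4: 29 + 24 → 53
step 5: 53 + 48 → 101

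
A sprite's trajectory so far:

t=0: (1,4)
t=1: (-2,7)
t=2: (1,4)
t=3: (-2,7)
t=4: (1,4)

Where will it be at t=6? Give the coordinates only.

The jumps are (-3,+3), (+3,-3), (-3,+3), (+3,-3) — a geometric progression with ratio -1.
step 5: (1,4) + (-3,+3) → (-2,7)
step 6: (-2,7) + (+3,-3) → (1,4)

(1,4)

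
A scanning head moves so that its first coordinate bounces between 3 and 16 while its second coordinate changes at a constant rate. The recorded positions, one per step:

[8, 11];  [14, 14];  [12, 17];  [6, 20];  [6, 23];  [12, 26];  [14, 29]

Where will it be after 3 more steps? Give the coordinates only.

[10, 38]

The first coordinate travels 6 per step and bounces off the walls at 3 and 16.
  step 7: 14 → 8
  step 8: 8 → 4
  step 9: 4 → 10
The second coordinate changes by +3 each step: at step 9 it is 38.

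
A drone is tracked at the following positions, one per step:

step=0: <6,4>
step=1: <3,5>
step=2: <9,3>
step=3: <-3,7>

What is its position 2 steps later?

Step-to-step displacements: <-3,+1>, <+6,-2>, <-12,+4>; each is -2× the previous.
step 4: <-3,7> + <+24,-8> → <21,-1>
step 5: <21,-1> + <-48,+16> → <-27,15>

<-27,15>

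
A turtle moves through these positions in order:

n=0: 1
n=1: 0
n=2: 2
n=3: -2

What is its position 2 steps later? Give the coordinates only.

-10

The jumps are -1, +2, -4 — a geometric progression with ratio -2.
step 4: -2 + 8 → 6
step 5: 6 − 16 → -10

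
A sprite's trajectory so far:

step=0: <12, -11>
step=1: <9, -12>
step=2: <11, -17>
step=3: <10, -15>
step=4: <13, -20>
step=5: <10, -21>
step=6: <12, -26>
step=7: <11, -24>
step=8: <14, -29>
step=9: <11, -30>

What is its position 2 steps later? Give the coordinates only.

The moves between consecutive positions are <-3, -1>, <+2, -5>, <-1, +2>, <+3, -5>, <-3, -1>, <+2, -5>, <-1, +2>, <+3, -5>, <-3, -1>; they repeat the 4-cycle [<-3, -1>, <+2, -5>, <-1, +2>, <+3, -5>].
step 10: apply <+2, -5> → <13, -35>
step 11: apply <-1, +2> → <12, -33>

<12, -33>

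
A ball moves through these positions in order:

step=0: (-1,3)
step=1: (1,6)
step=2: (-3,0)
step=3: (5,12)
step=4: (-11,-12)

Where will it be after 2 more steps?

Consecutive displacements (+2,+3), (-4,-6), (+8,+12), (-16,-24) scale by a factor of -2 each step.
step 5: (-11,-12) + (+32,+48) → (21,36)
step 6: (21,36) + (-64,-96) → (-43,-60)

(-43,-60)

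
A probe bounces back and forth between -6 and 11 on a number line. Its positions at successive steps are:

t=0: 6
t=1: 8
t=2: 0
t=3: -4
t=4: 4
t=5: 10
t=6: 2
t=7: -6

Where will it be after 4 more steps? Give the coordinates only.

The value travels 8 per step and bounces off the walls at -6 and 11.
  step 8: -6 → 2
  step 9: 2 → 10
  step 10: 10 → 4
  step 11: 4 → -4

-4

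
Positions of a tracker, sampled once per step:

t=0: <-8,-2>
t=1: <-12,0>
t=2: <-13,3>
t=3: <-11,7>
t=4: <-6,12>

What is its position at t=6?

First differences are <-4,+2>, <-1,+3>, <+2,+4>, <+5,+5>; their common second difference is <+3,+1> (constant acceleration).
step 5: <-6,12> + <+8,+6> → <2,18>
step 6: <2,18> + <+11,+7> → <13,25>

<13,25>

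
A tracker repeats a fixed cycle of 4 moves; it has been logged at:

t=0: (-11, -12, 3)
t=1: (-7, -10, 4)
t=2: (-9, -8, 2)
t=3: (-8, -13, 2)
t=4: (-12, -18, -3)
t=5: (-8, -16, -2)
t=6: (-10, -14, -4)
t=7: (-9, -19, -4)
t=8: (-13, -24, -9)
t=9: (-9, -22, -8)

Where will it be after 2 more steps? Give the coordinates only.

Differencing gives (+4, +2, +1), (-2, +2, -2), (+1, -5, +0), (-4, -5, -5), (+4, +2, +1), (-2, +2, -2), (+1, -5, +0), (-4, -5, -5), (+4, +2, +1). This is the pattern (+4, +2, +1), (-2, +2, -2), (+1, -5, +0), (-4, -5, -5) repeated.
step 10: apply (-2, +2, -2) → (-11, -20, -10)
step 11: apply (+1, -5, +0) → (-10, -25, -10)

(-10, -25, -10)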